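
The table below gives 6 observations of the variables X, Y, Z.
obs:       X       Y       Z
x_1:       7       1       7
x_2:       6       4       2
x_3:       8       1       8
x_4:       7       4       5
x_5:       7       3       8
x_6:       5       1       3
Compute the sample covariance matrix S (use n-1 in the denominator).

Step 1 — column means:
  mean(X) = (7 + 6 + 8 + 7 + 7 + 5) / 6 = 40/6 = 6.6667
  mean(Y) = (1 + 4 + 1 + 4 + 3 + 1) / 6 = 14/6 = 2.3333
  mean(Z) = (7 + 2 + 8 + 5 + 8 + 3) / 6 = 33/6 = 5.5

Step 2 — sample covariance S[i,j] = (1/(n-1)) · Σ_k (x_{k,i} - mean_i) · (x_{k,j} - mean_j), with n-1 = 5.
  S[X,X] = ((0.3333)·(0.3333) + (-0.6667)·(-0.6667) + (1.3333)·(1.3333) + (0.3333)·(0.3333) + (0.3333)·(0.3333) + (-1.6667)·(-1.6667)) / 5 = 5.3333/5 = 1.0667
  S[X,Y] = ((0.3333)·(-1.3333) + (-0.6667)·(1.6667) + (1.3333)·(-1.3333) + (0.3333)·(1.6667) + (0.3333)·(0.6667) + (-1.6667)·(-1.3333)) / 5 = -0.3333/5 = -0.0667
  S[X,Z] = ((0.3333)·(1.5) + (-0.6667)·(-3.5) + (1.3333)·(2.5) + (0.3333)·(-0.5) + (0.3333)·(2.5) + (-1.6667)·(-2.5)) / 5 = 11/5 = 2.2
  S[Y,Y] = ((-1.3333)·(-1.3333) + (1.6667)·(1.6667) + (-1.3333)·(-1.3333) + (1.6667)·(1.6667) + (0.6667)·(0.6667) + (-1.3333)·(-1.3333)) / 5 = 11.3333/5 = 2.2667
  S[Y,Z] = ((-1.3333)·(1.5) + (1.6667)·(-3.5) + (-1.3333)·(2.5) + (1.6667)·(-0.5) + (0.6667)·(2.5) + (-1.3333)·(-2.5)) / 5 = -7/5 = -1.4
  S[Z,Z] = ((1.5)·(1.5) + (-3.5)·(-3.5) + (2.5)·(2.5) + (-0.5)·(-0.5) + (2.5)·(2.5) + (-2.5)·(-2.5)) / 5 = 33.5/5 = 6.7

S is symmetric (S[j,i] = S[i,j]). Assembling:

S = [[1.0667, -0.0667, 2.2],
 [-0.0667, 2.2667, -1.4],
 [2.2, -1.4, 6.7]]


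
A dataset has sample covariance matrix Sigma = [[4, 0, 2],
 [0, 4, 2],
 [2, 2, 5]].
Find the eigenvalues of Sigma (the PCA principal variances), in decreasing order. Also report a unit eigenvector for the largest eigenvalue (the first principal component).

Step 1 — characteristic polynomial p(λ) = det(λI - Sigma) = λ³ - tr·λ² + c_1·λ - det, where tr = trace, c_1 = sum of the principal 2×2 minors, det = det(Sigma):
  tr = 4 + 4 + 5 = 13,
  c_1 = (4·4 - (0)²) + (4·5 - (2)²) + (4·5 - (2)²) = 16 + 16 + 16 = 48,
  det = 4·(4·5 - (2)²) - (0)·((0)·5 - (2)·(2)) + (2)·((0)·(2) - 4·(2)) = 4·(16) - (0)·(-4) + (2)·(-8) = 48.
  So p(λ) = λ³ - 13λ² + 48λ - 48.
Step 2 — look for an integer root (rational root theorem: any rational root is an integer divisor of 48). Testing λ = 4:
  p(4) = 64 - 208 + 192 - 48 = 0  ✓
  Dividing out (λ - 4): p(λ) = (λ - 4)(λ² - 9λ + 12).
Step 3 — remaining eigenvalues from the quadratic λ² - 9λ + 12 = 0:
  Δ = 9² - 4·12 = 81 - 48 = 33,  λ = (9 ± √33)/2 = (9 ± 5.7446)/2 ≈ 7.3723 or 1.6277.
  Sorted: λ_1 = 7.3723,  λ_2 = 4,  λ_3 = 1.6277  (check: sum = 13 = tr ✓).

Step 4 — unit eigenvector for λ_1 ≈ 7.3723: v spans the null space of (Sigma - λ_1 I), whose rows are
  r_1 = (-3.3723, 0, 2),  r_2 = (0, -3.3723, 2),  r_3 = (2, 2, -2.3723).
  v is orthogonal to every row, so take v ∝ r_1 × r_2 = ((0)·(2) - (2)·(-3.3723), (2)·(0) - (-3.3723)·(2), (-3.3723)·(-3.3723) - (0)·(0)) ≈ (6.7446, 6.7446, 11.3723).
  Let u = (6.7446, 6.7446, 11.3723).
  ||u|| = √((6.7446)² + (6.7446)² + (11.3723)²) = √(220.307) ≈ 14.8427,  v_1 = u/||u|| ≈ (0.4544, 0.4544, 0.7662) (||v_1|| = 1).

λ_1 = 7.3723,  λ_2 = 4,  λ_3 = 1.6277;  v_1 ≈ (0.4544, 0.4544, 0.7662)


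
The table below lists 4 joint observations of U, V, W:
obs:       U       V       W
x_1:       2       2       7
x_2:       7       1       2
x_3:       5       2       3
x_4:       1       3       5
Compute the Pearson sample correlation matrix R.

Step 1 — column means:
  mean(U) = (2 + 7 + 5 + 1) / 4 = 15/4 = 3.75
  mean(V) = (2 + 1 + 2 + 3) / 4 = 8/4 = 2
  mean(W) = (7 + 2 + 3 + 5) / 4 = 17/4 = 4.25

Step 2 — sample variances and covariances s[i,j] = (1/(n-1)) · Σ_k (x_{k,i} - mean_i) · (x_{k,j} - mean_j), with n-1 = 3:
  s[U,U] = ((-1.75)·(-1.75) + (3.25)·(3.25) + (1.25)·(1.25) + (-2.75)·(-2.75)) / 3 = 22.75/3 = 7.5833
  s[U,V] = ((-1.75)·(0) + (3.25)·(-1) + (1.25)·(0) + (-2.75)·(1)) / 3 = -6/3 = -2
  s[U,W] = ((-1.75)·(2.75) + (3.25)·(-2.25) + (1.25)·(-1.25) + (-2.75)·(0.75)) / 3 = -15.75/3 = -5.25
  s[V,V] = ((0)·(0) + (-1)·(-1) + (0)·(0) + (1)·(1)) / 3 = 2/3 = 0.6667
  s[V,W] = ((0)·(2.75) + (-1)·(-2.25) + (0)·(-1.25) + (1)·(0.75)) / 3 = 3/3 = 1
  s[W,W] = ((2.75)·(2.75) + (-2.25)·(-2.25) + (-1.25)·(-1.25) + (0.75)·(0.75)) / 3 = 14.75/3 = 4.9167
  Sample standard deviations s_i = √(s[i,i]):
  s(U) = √(7.5833) = 2.7538
  s(V) = √(0.6667) = 0.8165
  s(W) = √(4.9167) = 2.2174

Step 3 — r_{ij} = s_{ij} / (s_i · s_j):
  r[U,U] = 1 (diagonal).
  r[U,V] = -2 / (2.7538 · 0.8165) = -2 / 2.2485 = -0.8895
  r[U,W] = -5.25 / (2.7538 · 2.2174) = -5.25 / 6.1061 = -0.8598
  r[V,V] = 1 (diagonal).
  r[V,W] = 1 / (0.8165 · 2.2174) = 1 / 1.8105 = 0.5523
  r[W,W] = 1 (diagonal).

R is symmetric with unit diagonal. Assembling:

R = [[1, -0.8895, -0.8598],
 [-0.8895, 1, 0.5523],
 [-0.8598, 0.5523, 1]]


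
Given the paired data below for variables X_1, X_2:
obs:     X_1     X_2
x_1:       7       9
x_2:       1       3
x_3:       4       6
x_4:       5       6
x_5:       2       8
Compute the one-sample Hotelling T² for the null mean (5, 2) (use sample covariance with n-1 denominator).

Step 1 — sample mean vector:
  mean(X_1) = (7 + 1 + 4 + 5 + 2) / 5 = 19/5 = 3.8
  mean(X_2) = (9 + 3 + 6 + 6 + 8) / 5 = 32/5 = 6.4
  x̄ = (3.8, 6.4),  deviation x̄ - mu_0 = (3.8, 6.4) - (5, 2) = (-1.2, 4.4).

Step 2 — sample covariance matrix, S[i,j] = (1/(n-1)) · Σ_k (x_{k,i} - mean_i) · (x_{k,j} - mean_j), divisor n-1 = 4:
  S[X_1,X_1] = ((3.2)·(3.2) + (-2.8)·(-2.8) + (0.2)·(0.2) + (1.2)·(1.2) + (-1.8)·(-1.8)) / 4 = 22.8/4 = 5.7
  S[X_1,X_2] = ((3.2)·(2.6) + (-2.8)·(-3.4) + (0.2)·(-0.4) + (1.2)·(-0.4) + (-1.8)·(1.6)) / 4 = 14.4/4 = 3.6
  S[X_2,X_2] = ((2.6)·(2.6) + (-3.4)·(-3.4) + (-0.4)·(-0.4) + (-0.4)·(-0.4) + (1.6)·(1.6)) / 4 = 21.2/4 = 5.3
  S = [[5.7, 3.6],
 [3.6, 5.3]].

Step 3 — invert S. det(S) = 5.7·5.3 - (3.6)² = 17.25.
  S^{-1} = (1/det) · [[d, -b], [-b, a]] = [[0.3072, -0.2087],
 [-0.2087, 0.3304]].

Step 4 — quadratic form (x̄ - mu_0)^T · S^{-1} · (x̄ - mu_0):
  S^{-1} · (x̄ - mu_0) = (-1.287, 1.7043),
  (x̄ - mu_0)^T · [...] = (-1.2)·(-1.287) + (4.4)·(1.7043) = 9.0435.

Step 5 — scale by n: T² = 5 · 9.0435 = 45.2174.

T² ≈ 45.2174


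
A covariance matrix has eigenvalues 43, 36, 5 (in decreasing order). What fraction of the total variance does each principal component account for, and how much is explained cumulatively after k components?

Step 1 — total variance = trace(Sigma) = Σ λ_i = 43 + 36 + 5 = 84.

Step 2 — fraction explained by component i = λ_i / Σ λ:
  PC1: 43/84 = 0.5119
  PC2: 36/84 = 0.4286
  PC3: 5/84 = 0.0595

Step 3 — cumulative fraction after k components = (λ_1 + ... + λ_k) / Σ λ:
  k = 1: 43/84 = 0.5119
  k = 2: (43 + 36)/84 = 79/84 = 0.9405
  k = 3: (43 + 36 + 5)/84 = 84/84 = 1

Summary (fraction, with percent):

explained: PC1 0.5119 (51.19%), PC2 0.4286 (42.86%), PC3 0.0595 (5.95%);  cumulative: 0.5119, 0.9405, 1


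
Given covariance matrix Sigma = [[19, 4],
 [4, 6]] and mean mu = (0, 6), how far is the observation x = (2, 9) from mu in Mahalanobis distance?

Step 1 — centre the observation: (x - mu) = (2, 3).

Step 2 — invert Sigma. det(Sigma) = 19·6 - (4)² = 98.
  Sigma^{-1} = (1/det) · [[d, -b], [-b, a]] = [[0.0612, -0.0408],
 [-0.0408, 0.1939]].

Step 3 — form the quadratic (x - mu)^T · Sigma^{-1} · (x - mu):
  Sigma^{-1} · (x - mu) = (0, 0.5).
  (x - mu)^T · [Sigma^{-1} · (x - mu)] = (2)·(0) + (3)·(0.5) = 1.5.

Step 4 — take square root: d = √(1.5) ≈ 1.2247.

d(x, mu) = √(1.5) ≈ 1.2247


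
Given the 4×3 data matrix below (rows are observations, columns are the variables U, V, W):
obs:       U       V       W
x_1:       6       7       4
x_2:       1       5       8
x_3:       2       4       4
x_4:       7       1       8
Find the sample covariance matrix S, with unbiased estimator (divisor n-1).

Step 1 — column means:
  mean(U) = (6 + 1 + 2 + 7) / 4 = 16/4 = 4
  mean(V) = (7 + 5 + 4 + 1) / 4 = 17/4 = 4.25
  mean(W) = (4 + 8 + 4 + 8) / 4 = 24/4 = 6

Step 2 — sample covariance S[i,j] = (1/(n-1)) · Σ_k (x_{k,i} - mean_i) · (x_{k,j} - mean_j), with n-1 = 3.
  S[U,U] = ((2)·(2) + (-3)·(-3) + (-2)·(-2) + (3)·(3)) / 3 = 26/3 = 8.6667
  S[U,V] = ((2)·(2.75) + (-3)·(0.75) + (-2)·(-0.25) + (3)·(-3.25)) / 3 = -6/3 = -2
  S[U,W] = ((2)·(-2) + (-3)·(2) + (-2)·(-2) + (3)·(2)) / 3 = 0/3 = 0
  S[V,V] = ((2.75)·(2.75) + (0.75)·(0.75) + (-0.25)·(-0.25) + (-3.25)·(-3.25)) / 3 = 18.75/3 = 6.25
  S[V,W] = ((2.75)·(-2) + (0.75)·(2) + (-0.25)·(-2) + (-3.25)·(2)) / 3 = -10/3 = -3.3333
  S[W,W] = ((-2)·(-2) + (2)·(2) + (-2)·(-2) + (2)·(2)) / 3 = 16/3 = 5.3333

S is symmetric (S[j,i] = S[i,j]). Assembling:

S = [[8.6667, -2, 0],
 [-2, 6.25, -3.3333],
 [0, -3.3333, 5.3333]]


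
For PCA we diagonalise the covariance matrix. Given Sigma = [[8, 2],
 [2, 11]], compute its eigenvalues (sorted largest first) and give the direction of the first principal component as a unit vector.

Step 1 — characteristic polynomial of 2×2 Sigma:
  det(Sigma - λI) = λ² - trace · λ + det = 0.
  trace = 8 + 11 = 19, det = 8·11 - (2)² = 84.
Step 2 — discriminant:
  Δ = trace² - 4·det = 361 - 336 = 25.
Step 3 — eigenvalues:
  λ = (trace ± √Δ)/2 = (19 ± 5)/2,
  λ_1 = 12,  λ_2 = 7.

Step 4 — unit eigenvector for λ_1: solve (Sigma - λ_1 I)v = 0. First row:
  (8 - 12)·v_x + (2)·v_y = 0, i.e. (-4)·v_x + (2)·v_y = 0,
  so v ∝ (b, λ_1 - a) = (2, 4) = u.
  ||u|| = √((2)² + (4)²) = √(20) ≈ 4.4721,
  v_1 = u/||u|| ≈ (0.4472, 0.8944) (||v_1|| = 1).

λ_1 = 12,  λ_2 = 7;  v_1 ≈ (0.4472, 0.8944)


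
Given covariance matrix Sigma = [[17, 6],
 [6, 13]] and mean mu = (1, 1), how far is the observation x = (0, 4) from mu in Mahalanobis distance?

Step 1 — centre the observation: (x - mu) = (-1, 3).

Step 2 — invert Sigma. det(Sigma) = 17·13 - (6)² = 185.
  Sigma^{-1} = (1/det) · [[d, -b], [-b, a]] = [[0.0703, -0.0324],
 [-0.0324, 0.0919]].

Step 3 — form the quadratic (x - mu)^T · Sigma^{-1} · (x - mu):
  Sigma^{-1} · (x - mu) = (-0.1676, 0.3081).
  (x - mu)^T · [Sigma^{-1} · (x - mu)] = (-1)·(-0.1676) + (3)·(0.3081) = 1.0919.

Step 4 — take square root: d = √(1.0919) ≈ 1.0449.

d(x, mu) = √(1.0919) ≈ 1.0449


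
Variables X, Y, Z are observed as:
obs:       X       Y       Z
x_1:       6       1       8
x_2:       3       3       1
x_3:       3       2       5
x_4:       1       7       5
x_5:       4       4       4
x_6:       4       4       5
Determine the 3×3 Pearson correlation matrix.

Step 1 — column means:
  mean(X) = (6 + 3 + 3 + 1 + 4 + 4) / 6 = 21/6 = 3.5
  mean(Y) = (1 + 3 + 2 + 7 + 4 + 4) / 6 = 21/6 = 3.5
  mean(Z) = (8 + 1 + 5 + 5 + 4 + 5) / 6 = 28/6 = 4.6667

Step 2 — sample variances and covariances s[i,j] = (1/(n-1)) · Σ_k (x_{k,i} - mean_i) · (x_{k,j} - mean_j), with n-1 = 5:
  s[X,X] = ((2.5)·(2.5) + (-0.5)·(-0.5) + (-0.5)·(-0.5) + (-2.5)·(-2.5) + (0.5)·(0.5) + (0.5)·(0.5)) / 5 = 13.5/5 = 2.7
  s[X,Y] = ((2.5)·(-2.5) + (-0.5)·(-0.5) + (-0.5)·(-1.5) + (-2.5)·(3.5) + (0.5)·(0.5) + (0.5)·(0.5)) / 5 = -13.5/5 = -2.7
  s[X,Z] = ((2.5)·(3.3333) + (-0.5)·(-3.6667) + (-0.5)·(0.3333) + (-2.5)·(0.3333) + (0.5)·(-0.6667) + (0.5)·(0.3333)) / 5 = 9/5 = 1.8
  s[Y,Y] = ((-2.5)·(-2.5) + (-0.5)·(-0.5) + (-1.5)·(-1.5) + (3.5)·(3.5) + (0.5)·(0.5) + (0.5)·(0.5)) / 5 = 21.5/5 = 4.3
  s[Y,Z] = ((-2.5)·(3.3333) + (-0.5)·(-3.6667) + (-1.5)·(0.3333) + (3.5)·(0.3333) + (0.5)·(-0.6667) + (0.5)·(0.3333)) / 5 = -6/5 = -1.2
  s[Z,Z] = ((3.3333)·(3.3333) + (-3.6667)·(-3.6667) + (0.3333)·(0.3333) + (0.3333)·(0.3333) + (-0.6667)·(-0.6667) + (0.3333)·(0.3333)) / 5 = 25.3333/5 = 5.0667
  Sample standard deviations s_i = √(s[i,i]):
  s(X) = √(2.7) = 1.6432
  s(Y) = √(4.3) = 2.0736
  s(Z) = √(5.0667) = 2.2509

Step 3 — r_{ij} = s_{ij} / (s_i · s_j):
  r[X,X] = 1 (diagonal).
  r[X,Y] = -2.7 / (1.6432 · 2.0736) = -2.7 / 3.4073 = -0.7924
  r[X,Z] = 1.8 / (1.6432 · 2.2509) = 1.8 / 3.6986 = 0.4867
  r[Y,Y] = 1 (diagonal).
  r[Y,Z] = -1.2 / (2.0736 · 2.2509) = -1.2 / 4.6676 = -0.2571
  r[Z,Z] = 1 (diagonal).

R is symmetric with unit diagonal. Assembling:

R = [[1, -0.7924, 0.4867],
 [-0.7924, 1, -0.2571],
 [0.4867, -0.2571, 1]]


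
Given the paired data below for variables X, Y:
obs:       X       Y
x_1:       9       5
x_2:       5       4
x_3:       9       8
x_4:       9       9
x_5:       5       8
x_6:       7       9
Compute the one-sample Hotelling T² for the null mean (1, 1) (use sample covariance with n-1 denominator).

Step 1 — sample mean vector:
  mean(X) = (9 + 5 + 9 + 9 + 5 + 7) / 6 = 44/6 = 7.3333
  mean(Y) = (5 + 4 + 8 + 9 + 8 + 9) / 6 = 43/6 = 7.1667
  x̄ = (7.3333, 7.1667),  deviation x̄ - mu_0 = (7.3333, 7.1667) - (1, 1) = (6.3333, 6.1667).

Step 2 — sample covariance matrix, S[i,j] = (1/(n-1)) · Σ_k (x_{k,i} - mean_i) · (x_{k,j} - mean_j), divisor n-1 = 5:
  S[X,X] = ((1.6667)·(1.6667) + (-2.3333)·(-2.3333) + (1.6667)·(1.6667) + (1.6667)·(1.6667) + (-2.3333)·(-2.3333) + (-0.3333)·(-0.3333)) / 5 = 19.3333/5 = 3.8667
  S[X,Y] = ((1.6667)·(-2.1667) + (-2.3333)·(-3.1667) + (1.6667)·(0.8333) + (1.6667)·(1.8333) + (-2.3333)·(0.8333) + (-0.3333)·(1.8333)) / 5 = 5.6667/5 = 1.1333
  S[Y,Y] = ((-2.1667)·(-2.1667) + (-3.1667)·(-3.1667) + (0.8333)·(0.8333) + (1.8333)·(1.8333) + (0.8333)·(0.8333) + (1.8333)·(1.8333)) / 5 = 22.8333/5 = 4.5667
  S = [[3.8667, 1.1333],
 [1.1333, 4.5667]].

Step 3 — invert S. det(S) = 3.8667·4.5667 - (1.1333)² = 16.3733.
  S^{-1} = (1/det) · [[d, -b], [-b, a]] = [[0.2789, -0.0692],
 [-0.0692, 0.2362]].

Step 4 — quadratic form (x̄ - mu_0)^T · S^{-1} · (x̄ - mu_0):
  S^{-1} · (x̄ - mu_0) = (1.3396, 1.0179),
  (x̄ - mu_0)^T · [...] = (6.3333)·(1.3396) + (6.1667)·(1.0179) = 14.7611.

Step 5 — scale by n: T² = 6 · 14.7611 = 88.5668.

T² ≈ 88.5668


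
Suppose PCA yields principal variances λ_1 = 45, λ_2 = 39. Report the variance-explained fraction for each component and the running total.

Step 1 — total variance = trace(Sigma) = Σ λ_i = 45 + 39 = 84.

Step 2 — fraction explained by component i = λ_i / Σ λ:
  PC1: 45/84 = 0.5357
  PC2: 39/84 = 0.4643

Step 3 — cumulative fraction after k components = (λ_1 + ... + λ_k) / Σ λ:
  k = 1: 45/84 = 0.5357
  k = 2: (45 + 39)/84 = 84/84 = 1

Summary (fraction, with percent):

explained: PC1 0.5357 (53.57%), PC2 0.4643 (46.43%);  cumulative: 0.5357, 1


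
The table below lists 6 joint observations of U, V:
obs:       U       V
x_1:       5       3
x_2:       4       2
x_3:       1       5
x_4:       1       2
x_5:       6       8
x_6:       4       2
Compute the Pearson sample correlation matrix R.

Step 1 — column means:
  mean(U) = (5 + 4 + 1 + 1 + 6 + 4) / 6 = 21/6 = 3.5
  mean(V) = (3 + 2 + 5 + 2 + 8 + 2) / 6 = 22/6 = 3.6667

Step 2 — sample variances and covariances s[i,j] = (1/(n-1)) · Σ_k (x_{k,i} - mean_i) · (x_{k,j} - mean_j), with n-1 = 5:
  s[U,U] = ((1.5)·(1.5) + (0.5)·(0.5) + (-2.5)·(-2.5) + (-2.5)·(-2.5) + (2.5)·(2.5) + (0.5)·(0.5)) / 5 = 21.5/5 = 4.3
  s[U,V] = ((1.5)·(-0.6667) + (0.5)·(-1.6667) + (-2.5)·(1.3333) + (-2.5)·(-1.6667) + (2.5)·(4.3333) + (0.5)·(-1.6667)) / 5 = 9/5 = 1.8
  s[V,V] = ((-0.6667)·(-0.6667) + (-1.6667)·(-1.6667) + (1.3333)·(1.3333) + (-1.6667)·(-1.6667) + (4.3333)·(4.3333) + (-1.6667)·(-1.6667)) / 5 = 29.3333/5 = 5.8667
  Sample standard deviations s_i = √(s[i,i]):
  s(U) = √(4.3) = 2.0736
  s(V) = √(5.8667) = 2.4221

Step 3 — r_{ij} = s_{ij} / (s_i · s_j):
  r[U,U] = 1 (diagonal).
  r[U,V] = 1.8 / (2.0736 · 2.4221) = 1.8 / 5.0226 = 0.3584
  r[V,V] = 1 (diagonal).

R is symmetric with unit diagonal. Assembling:

R = [[1, 0.3584],
 [0.3584, 1]]


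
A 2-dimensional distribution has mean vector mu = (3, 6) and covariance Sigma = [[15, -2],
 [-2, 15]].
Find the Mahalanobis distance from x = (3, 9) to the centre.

Step 1 — centre the observation: (x - mu) = (0, 3).

Step 2 — invert Sigma. det(Sigma) = 15·15 - (-2)² = 221.
  Sigma^{-1} = (1/det) · [[d, -b], [-b, a]] = [[0.0679, 0.009],
 [0.009, 0.0679]].

Step 3 — form the quadratic (x - mu)^T · Sigma^{-1} · (x - mu):
  Sigma^{-1} · (x - mu) = (0.0271, 0.2036).
  (x - mu)^T · [Sigma^{-1} · (x - mu)] = (0)·(0.0271) + (3)·(0.2036) = 0.6109.

Step 4 — take square root: d = √(0.6109) ≈ 0.7816.

d(x, mu) = √(0.6109) ≈ 0.7816


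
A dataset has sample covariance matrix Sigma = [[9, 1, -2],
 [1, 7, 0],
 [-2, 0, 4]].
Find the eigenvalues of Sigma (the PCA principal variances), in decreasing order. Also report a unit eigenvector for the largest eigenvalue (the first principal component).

Step 1 — characteristic polynomial p(λ) = det(λI - Sigma) = λ³ - tr·λ² + c_1·λ - det, where tr = trace, c_1 = sum of the principal 2×2 minors, det = det(Sigma):
  tr = 9 + 7 + 4 = 20,
  c_1 = (9·7 - (1)²) + (9·4 - (-2)²) + (7·4 - (0)²) = 62 + 32 + 28 = 122,
  det = 9·(7·4 - (0)²) - (1)·((1)·4 - (0)·(-2)) + (-2)·((1)·(0) - 7·(-2)) = 9·(28) - (1)·(4) + (-2)·(14) = 220.
  So p(λ) = λ³ - 20λ² + 122λ - 220.
Step 2 — look for an integer root (rational root theorem: any rational root is an integer divisor of 220). Testing λ = 10:
  p(10) = 1000 - 2000 + 1220 - 220 = 0  ✓
  Dividing out (λ - 10): p(λ) = (λ - 10)(λ² - 10λ + 22).
Step 3 — remaining eigenvalues from the quadratic λ² - 10λ + 22 = 0:
  Δ = 10² - 4·22 = 100 - 88 = 12,  λ = (10 ± √12)/2 = (10 ± 3.4641)/2 ≈ 6.7321 or 3.2679.
  Sorted: λ_1 = 10,  λ_2 = 6.7321,  λ_3 = 3.2679  (check: sum = 20 = tr ✓).

Step 4 — unit eigenvector for λ_1 = 10: v spans the null space of (Sigma - λ_1 I), whose rows are
  r_1 = (-1, 1, -2),  r_2 = (1, -3, 0),  r_3 = (-2, 0, -6).
  v is orthogonal to every row, so take v ∝ r_1 × r_2 = ((1)·(0) - (-2)·(-3), (-2)·(1) - (-1)·(0), (-1)·(-3) - (1)·(1)) = (-6, -2, 2).
  Rescale (divide by 2; multiply by -1 so the first nonzero entry is positive): u = (3, 1, -1).
  ||u|| = √((3)² + (1)² + (-1)²) = √(11) ≈ 3.3166,  v_1 = u/||u|| ≈ (0.9045, 0.3015, -0.3015) (||v_1|| = 1).

λ_1 = 10,  λ_2 = 6.7321,  λ_3 = 3.2679;  v_1 ≈ (0.9045, 0.3015, -0.3015)


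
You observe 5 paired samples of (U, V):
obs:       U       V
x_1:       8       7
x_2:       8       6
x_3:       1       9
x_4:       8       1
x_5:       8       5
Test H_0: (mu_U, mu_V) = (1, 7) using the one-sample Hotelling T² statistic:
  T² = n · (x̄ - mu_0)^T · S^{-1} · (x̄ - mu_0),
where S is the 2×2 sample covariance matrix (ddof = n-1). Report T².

Step 1 — sample mean vector:
  mean(U) = (8 + 8 + 1 + 8 + 8) / 5 = 33/5 = 6.6
  mean(V) = (7 + 6 + 9 + 1 + 5) / 5 = 28/5 = 5.6
  x̄ = (6.6, 5.6),  deviation x̄ - mu_0 = (6.6, 5.6) - (1, 7) = (5.6, -1.4).

Step 2 — sample covariance matrix, S[i,j] = (1/(n-1)) · Σ_k (x_{k,i} - mean_i) · (x_{k,j} - mean_j), divisor n-1 = 4:
  S[U,U] = ((1.4)·(1.4) + (1.4)·(1.4) + (-5.6)·(-5.6) + (1.4)·(1.4) + (1.4)·(1.4)) / 4 = 39.2/4 = 9.8
  S[U,V] = ((1.4)·(1.4) + (1.4)·(0.4) + (-5.6)·(3.4) + (1.4)·(-4.6) + (1.4)·(-0.6)) / 4 = -23.8/4 = -5.95
  S[V,V] = ((1.4)·(1.4) + (0.4)·(0.4) + (3.4)·(3.4) + (-4.6)·(-4.6) + (-0.6)·(-0.6)) / 4 = 35.2/4 = 8.8
  S = [[9.8, -5.95],
 [-5.95, 8.8]].

Step 3 — invert S. det(S) = 9.8·8.8 - (-5.95)² = 50.8375.
  S^{-1} = (1/det) · [[d, -b], [-b, a]] = [[0.1731, 0.117],
 [0.117, 0.1928]].

Step 4 — quadratic form (x̄ - mu_0)^T · S^{-1} · (x̄ - mu_0):
  S^{-1} · (x̄ - mu_0) = (0.8055, 0.3855),
  (x̄ - mu_0)^T · [...] = (5.6)·(0.8055) + (-1.4)·(0.3855) = 3.9711.

Step 5 — scale by n: T² = 5 · 3.9711 = 19.8554.

T² ≈ 19.8554


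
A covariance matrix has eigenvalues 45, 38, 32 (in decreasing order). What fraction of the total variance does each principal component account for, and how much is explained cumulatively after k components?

Step 1 — total variance = trace(Sigma) = Σ λ_i = 45 + 38 + 32 = 115.

Step 2 — fraction explained by component i = λ_i / Σ λ:
  PC1: 45/115 = 0.3913
  PC2: 38/115 = 0.3304
  PC3: 32/115 = 0.2783

Step 3 — cumulative fraction after k components = (λ_1 + ... + λ_k) / Σ λ:
  k = 1: 45/115 = 0.3913
  k = 2: (45 + 38)/115 = 83/115 = 0.7217
  k = 3: (45 + 38 + 32)/115 = 115/115 = 1

Summary (fraction, with percent):

explained: PC1 0.3913 (39.13%), PC2 0.3304 (33.04%), PC3 0.2783 (27.83%);  cumulative: 0.3913, 0.7217, 1


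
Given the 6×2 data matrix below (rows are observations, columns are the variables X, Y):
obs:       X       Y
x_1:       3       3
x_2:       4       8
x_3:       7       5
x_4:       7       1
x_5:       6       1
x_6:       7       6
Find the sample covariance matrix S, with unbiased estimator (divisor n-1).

Step 1 — column means:
  mean(X) = (3 + 4 + 7 + 7 + 6 + 7) / 6 = 34/6 = 5.6667
  mean(Y) = (3 + 8 + 5 + 1 + 1 + 6) / 6 = 24/6 = 4

Step 2 — sample covariance S[i,j] = (1/(n-1)) · Σ_k (x_{k,i} - mean_i) · (x_{k,j} - mean_j), with n-1 = 5.
  S[X,X] = ((-2.6667)·(-2.6667) + (-1.6667)·(-1.6667) + (1.3333)·(1.3333) + (1.3333)·(1.3333) + (0.3333)·(0.3333) + (1.3333)·(1.3333)) / 5 = 15.3333/5 = 3.0667
  S[X,Y] = ((-2.6667)·(-1) + (-1.6667)·(4) + (1.3333)·(1) + (1.3333)·(-3) + (0.3333)·(-3) + (1.3333)·(2)) / 5 = -5/5 = -1
  S[Y,Y] = ((-1)·(-1) + (4)·(4) + (1)·(1) + (-3)·(-3) + (-3)·(-3) + (2)·(2)) / 5 = 40/5 = 8

S is symmetric (S[j,i] = S[i,j]). Assembling:

S = [[3.0667, -1],
 [-1, 8]]


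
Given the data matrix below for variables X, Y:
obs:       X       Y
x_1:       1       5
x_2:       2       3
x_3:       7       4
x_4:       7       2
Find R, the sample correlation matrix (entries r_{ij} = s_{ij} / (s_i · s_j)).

Step 1 — column means:
  mean(X) = (1 + 2 + 7 + 7) / 4 = 17/4 = 4.25
  mean(Y) = (5 + 3 + 4 + 2) / 4 = 14/4 = 3.5

Step 2 — sample variances and covariances s[i,j] = (1/(n-1)) · Σ_k (x_{k,i} - mean_i) · (x_{k,j} - mean_j), with n-1 = 3:
  s[X,X] = ((-3.25)·(-3.25) + (-2.25)·(-2.25) + (2.75)·(2.75) + (2.75)·(2.75)) / 3 = 30.75/3 = 10.25
  s[X,Y] = ((-3.25)·(1.5) + (-2.25)·(-0.5) + (2.75)·(0.5) + (2.75)·(-1.5)) / 3 = -6.5/3 = -2.1667
  s[Y,Y] = ((1.5)·(1.5) + (-0.5)·(-0.5) + (0.5)·(0.5) + (-1.5)·(-1.5)) / 3 = 5/3 = 1.6667
  Sample standard deviations s_i = √(s[i,i]):
  s(X) = √(10.25) = 3.2016
  s(Y) = √(1.6667) = 1.291

Step 3 — r_{ij} = s_{ij} / (s_i · s_j):
  r[X,X] = 1 (diagonal).
  r[X,Y] = -2.1667 / (3.2016 · 1.291) = -2.1667 / 4.1332 = -0.5242
  r[Y,Y] = 1 (diagonal).

R is symmetric with unit diagonal. Assembling:

R = [[1, -0.5242],
 [-0.5242, 1]]


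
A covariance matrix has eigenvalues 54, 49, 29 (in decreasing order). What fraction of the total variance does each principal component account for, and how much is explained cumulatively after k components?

Step 1 — total variance = trace(Sigma) = Σ λ_i = 54 + 49 + 29 = 132.

Step 2 — fraction explained by component i = λ_i / Σ λ:
  PC1: 54/132 = 0.4091
  PC2: 49/132 = 0.3712
  PC3: 29/132 = 0.2197

Step 3 — cumulative fraction after k components = (λ_1 + ... + λ_k) / Σ λ:
  k = 1: 54/132 = 0.4091
  k = 2: (54 + 49)/132 = 103/132 = 0.7803
  k = 3: (54 + 49 + 29)/132 = 132/132 = 1

Summary (fraction, with percent):

explained: PC1 0.4091 (40.91%), PC2 0.3712 (37.12%), PC3 0.2197 (21.97%);  cumulative: 0.4091, 0.7803, 1


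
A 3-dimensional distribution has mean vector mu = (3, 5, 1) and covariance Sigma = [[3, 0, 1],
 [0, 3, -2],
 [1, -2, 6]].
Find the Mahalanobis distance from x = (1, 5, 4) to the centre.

Step 1 — centre the observation: (x - mu) = (-2, 0, 3).

Step 2 — invert Sigma (cofactor / det for 3×3, or solve directly):
  Sigma^{-1} = [[0.359, -0.0513, -0.0769],
 [-0.0513, 0.4359, 0.1538],
 [-0.0769, 0.1538, 0.2308]].

Step 3 — form the quadratic (x - mu)^T · Sigma^{-1} · (x - mu):
  Sigma^{-1} · (x - mu) = (-0.9487, 0.5641, 0.8462).
  (x - mu)^T · [Sigma^{-1} · (x - mu)] = (-2)·(-0.9487) + (0)·(0.5641) + (3)·(0.8462) = 4.4359.

Step 4 — take square root: d = √(4.4359) ≈ 2.1062.

d(x, mu) = √(4.4359) ≈ 2.1062


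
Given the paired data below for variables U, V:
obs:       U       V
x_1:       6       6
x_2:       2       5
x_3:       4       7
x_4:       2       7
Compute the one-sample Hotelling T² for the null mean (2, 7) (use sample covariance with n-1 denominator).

Step 1 — sample mean vector:
  mean(U) = (6 + 2 + 4 + 2) / 4 = 14/4 = 3.5
  mean(V) = (6 + 5 + 7 + 7) / 4 = 25/4 = 6.25
  x̄ = (3.5, 6.25),  deviation x̄ - mu_0 = (3.5, 6.25) - (2, 7) = (1.5, -0.75).

Step 2 — sample covariance matrix, S[i,j] = (1/(n-1)) · Σ_k (x_{k,i} - mean_i) · (x_{k,j} - mean_j), divisor n-1 = 3:
  S[U,U] = ((2.5)·(2.5) + (-1.5)·(-1.5) + (0.5)·(0.5) + (-1.5)·(-1.5)) / 3 = 11/3 = 3.6667
  S[U,V] = ((2.5)·(-0.25) + (-1.5)·(-1.25) + (0.5)·(0.75) + (-1.5)·(0.75)) / 3 = 0.5/3 = 0.1667
  S[V,V] = ((-0.25)·(-0.25) + (-1.25)·(-1.25) + (0.75)·(0.75) + (0.75)·(0.75)) / 3 = 2.75/3 = 0.9167
  S = [[3.6667, 0.1667],
 [0.1667, 0.9167]].

Step 3 — invert S. det(S) = 3.6667·0.9167 - (0.1667)² = 3.3333.
  S^{-1} = (1/det) · [[d, -b], [-b, a]] = [[0.275, -0.05],
 [-0.05, 1.1]].

Step 4 — quadratic form (x̄ - mu_0)^T · S^{-1} · (x̄ - mu_0):
  S^{-1} · (x̄ - mu_0) = (0.45, -0.9),
  (x̄ - mu_0)^T · [...] = (1.5)·(0.45) + (-0.75)·(-0.9) = 1.35.

Step 5 — scale by n: T² = 4 · 1.35 = 5.4.

T² ≈ 5.4


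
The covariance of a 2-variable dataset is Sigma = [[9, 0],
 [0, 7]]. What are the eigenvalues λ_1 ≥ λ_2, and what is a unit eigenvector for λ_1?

Step 1 — characteristic polynomial of 2×2 Sigma:
  det(Sigma - λI) = λ² - trace · λ + det = 0.
  trace = 9 + 7 = 16, det = 9·7 - (0)² = 63.
Step 2 — discriminant:
  Δ = trace² - 4·det = 256 - 252 = 4.
Step 3 — eigenvalues:
  λ = (trace ± √Δ)/2 = (16 ± 2)/2,
  λ_1 = 9,  λ_2 = 7.

Step 4 — unit eigenvector for λ_1: Sigma is diagonal, so its eigenvectors are the coordinate axes. λ_1 = 9 is the diagonal entry on the first coordinate axis, hence
  v_1 = (1, 0) (||v_1|| = 1).

λ_1 = 9,  λ_2 = 7;  v_1 ≈ (1, 0)


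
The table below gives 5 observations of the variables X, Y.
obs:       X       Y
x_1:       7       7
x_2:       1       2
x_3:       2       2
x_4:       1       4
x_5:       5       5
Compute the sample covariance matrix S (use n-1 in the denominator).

Step 1 — column means:
  mean(X) = (7 + 1 + 2 + 1 + 5) / 5 = 16/5 = 3.2
  mean(Y) = (7 + 2 + 2 + 4 + 5) / 5 = 20/5 = 4

Step 2 — sample covariance S[i,j] = (1/(n-1)) · Σ_k (x_{k,i} - mean_i) · (x_{k,j} - mean_j), with n-1 = 4.
  S[X,X] = ((3.8)·(3.8) + (-2.2)·(-2.2) + (-1.2)·(-1.2) + (-2.2)·(-2.2) + (1.8)·(1.8)) / 4 = 28.8/4 = 7.2
  S[X,Y] = ((3.8)·(3) + (-2.2)·(-2) + (-1.2)·(-2) + (-2.2)·(0) + (1.8)·(1)) / 4 = 20/4 = 5
  S[Y,Y] = ((3)·(3) + (-2)·(-2) + (-2)·(-2) + (0)·(0) + (1)·(1)) / 4 = 18/4 = 4.5

S is symmetric (S[j,i] = S[i,j]). Assembling:

S = [[7.2, 5],
 [5, 4.5]]


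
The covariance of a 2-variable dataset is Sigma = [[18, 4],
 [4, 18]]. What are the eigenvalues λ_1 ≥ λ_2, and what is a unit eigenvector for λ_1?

Step 1 — characteristic polynomial of 2×2 Sigma:
  det(Sigma - λI) = λ² - trace · λ + det = 0.
  trace = 18 + 18 = 36, det = 18·18 - (4)² = 308.
Step 2 — discriminant:
  Δ = trace² - 4·det = 1296 - 1232 = 64.
Step 3 — eigenvalues:
  λ = (trace ± √Δ)/2 = (36 ± 8)/2,
  λ_1 = 22,  λ_2 = 14.

Step 4 — unit eigenvector for λ_1: solve (Sigma - λ_1 I)v = 0. First row:
  (18 - 22)·v_x + (4)·v_y = 0, i.e. (-4)·v_x + (4)·v_y = 0,
  so v ∝ (b, λ_1 - a) = (4, 4) = u.
  ||u|| = √((4)² + (4)²) = √(32) ≈ 5.6569,
  v_1 = u/||u|| ≈ (0.7071, 0.7071) (||v_1|| = 1).

λ_1 = 22,  λ_2 = 14;  v_1 ≈ (0.7071, 0.7071)


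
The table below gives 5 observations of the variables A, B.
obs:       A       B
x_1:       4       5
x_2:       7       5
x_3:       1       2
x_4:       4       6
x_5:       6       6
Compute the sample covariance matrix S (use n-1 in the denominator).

Step 1 — column means:
  mean(A) = (4 + 7 + 1 + 4 + 6) / 5 = 22/5 = 4.4
  mean(B) = (5 + 5 + 2 + 6 + 6) / 5 = 24/5 = 4.8

Step 2 — sample covariance S[i,j] = (1/(n-1)) · Σ_k (x_{k,i} - mean_i) · (x_{k,j} - mean_j), with n-1 = 4.
  S[A,A] = ((-0.4)·(-0.4) + (2.6)·(2.6) + (-3.4)·(-3.4) + (-0.4)·(-0.4) + (1.6)·(1.6)) / 4 = 21.2/4 = 5.3
  S[A,B] = ((-0.4)·(0.2) + (2.6)·(0.2) + (-3.4)·(-2.8) + (-0.4)·(1.2) + (1.6)·(1.2)) / 4 = 11.4/4 = 2.85
  S[B,B] = ((0.2)·(0.2) + (0.2)·(0.2) + (-2.8)·(-2.8) + (1.2)·(1.2) + (1.2)·(1.2)) / 4 = 10.8/4 = 2.7

S is symmetric (S[j,i] = S[i,j]). Assembling:

S = [[5.3, 2.85],
 [2.85, 2.7]]


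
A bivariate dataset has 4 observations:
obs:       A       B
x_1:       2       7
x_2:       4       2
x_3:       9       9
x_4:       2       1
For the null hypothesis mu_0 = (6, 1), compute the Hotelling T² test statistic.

Step 1 — sample mean vector:
  mean(A) = (2 + 4 + 9 + 2) / 4 = 17/4 = 4.25
  mean(B) = (7 + 2 + 9 + 1) / 4 = 19/4 = 4.75
  x̄ = (4.25, 4.75),  deviation x̄ - mu_0 = (4.25, 4.75) - (6, 1) = (-1.75, 3.75).

Step 2 — sample covariance matrix, S[i,j] = (1/(n-1)) · Σ_k (x_{k,i} - mean_i) · (x_{k,j} - mean_j), divisor n-1 = 3:
  S[A,A] = ((-2.25)·(-2.25) + (-0.25)·(-0.25) + (4.75)·(4.75) + (-2.25)·(-2.25)) / 3 = 32.75/3 = 10.9167
  S[A,B] = ((-2.25)·(2.25) + (-0.25)·(-2.75) + (4.75)·(4.25) + (-2.25)·(-3.75)) / 3 = 24.25/3 = 8.0833
  S[B,B] = ((2.25)·(2.25) + (-2.75)·(-2.75) + (4.25)·(4.25) + (-3.75)·(-3.75)) / 3 = 44.75/3 = 14.9167
  S = [[10.9167, 8.0833],
 [8.0833, 14.9167]].

Step 3 — invert S. det(S) = 10.9167·14.9167 - (8.0833)² = 97.5.
  S^{-1} = (1/det) · [[d, -b], [-b, a]] = [[0.153, -0.0829],
 [-0.0829, 0.112]].

Step 4 — quadratic form (x̄ - mu_0)^T · S^{-1} · (x̄ - mu_0):
  S^{-1} · (x̄ - mu_0) = (-0.5786, 0.565),
  (x̄ - mu_0)^T · [...] = (-1.75)·(-0.5786) + (3.75)·(0.565) = 3.1312.

Step 5 — scale by n: T² = 4 · 3.1312 = 12.5248.

T² ≈ 12.5248


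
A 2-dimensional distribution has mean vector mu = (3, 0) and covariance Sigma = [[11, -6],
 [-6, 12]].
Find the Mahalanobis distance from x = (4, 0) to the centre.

Step 1 — centre the observation: (x - mu) = (1, 0).

Step 2 — invert Sigma. det(Sigma) = 11·12 - (-6)² = 96.
  Sigma^{-1} = (1/det) · [[d, -b], [-b, a]] = [[0.125, 0.0625],
 [0.0625, 0.1146]].

Step 3 — form the quadratic (x - mu)^T · Sigma^{-1} · (x - mu):
  Sigma^{-1} · (x - mu) = (0.125, 0.0625).
  (x - mu)^T · [Sigma^{-1} · (x - mu)] = (1)·(0.125) + (0)·(0.0625) = 0.125.

Step 4 — take square root: d = √(0.125) ≈ 0.3536.

d(x, mu) = √(0.125) ≈ 0.3536


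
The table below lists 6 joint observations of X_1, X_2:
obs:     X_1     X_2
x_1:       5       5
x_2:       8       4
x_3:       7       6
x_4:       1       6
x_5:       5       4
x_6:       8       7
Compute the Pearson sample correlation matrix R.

Step 1 — column means:
  mean(X_1) = (5 + 8 + 7 + 1 + 5 + 8) / 6 = 34/6 = 5.6667
  mean(X_2) = (5 + 4 + 6 + 6 + 4 + 7) / 6 = 32/6 = 5.3333

Step 2 — sample variances and covariances s[i,j] = (1/(n-1)) · Σ_k (x_{k,i} - mean_i) · (x_{k,j} - mean_j), with n-1 = 5:
  s[X_1,X_1] = ((-0.6667)·(-0.6667) + (2.3333)·(2.3333) + (1.3333)·(1.3333) + (-4.6667)·(-4.6667) + (-0.6667)·(-0.6667) + (2.3333)·(2.3333)) / 5 = 35.3333/5 = 7.0667
  s[X_1,X_2] = ((-0.6667)·(-0.3333) + (2.3333)·(-1.3333) + (1.3333)·(0.6667) + (-4.6667)·(0.6667) + (-0.6667)·(-1.3333) + (2.3333)·(1.6667)) / 5 = -0.3333/5 = -0.0667
  s[X_2,X_2] = ((-0.3333)·(-0.3333) + (-1.3333)·(-1.3333) + (0.6667)·(0.6667) + (0.6667)·(0.6667) + (-1.3333)·(-1.3333) + (1.6667)·(1.6667)) / 5 = 7.3333/5 = 1.4667
  Sample standard deviations s_i = √(s[i,i]):
  s(X_1) = √(7.0667) = 2.6583
  s(X_2) = √(1.4667) = 1.2111

Step 3 — r_{ij} = s_{ij} / (s_i · s_j):
  r[X_1,X_1] = 1 (diagonal).
  r[X_1,X_2] = -0.0667 / (2.6583 · 1.2111) = -0.0667 / 3.2194 = -0.0207
  r[X_2,X_2] = 1 (diagonal).

R is symmetric with unit diagonal. Assembling:

R = [[1, -0.0207],
 [-0.0207, 1]]


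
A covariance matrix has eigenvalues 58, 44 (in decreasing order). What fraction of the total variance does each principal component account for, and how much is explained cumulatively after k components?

Step 1 — total variance = trace(Sigma) = Σ λ_i = 58 + 44 = 102.

Step 2 — fraction explained by component i = λ_i / Σ λ:
  PC1: 58/102 = 0.5686
  PC2: 44/102 = 0.4314

Step 3 — cumulative fraction after k components = (λ_1 + ... + λ_k) / Σ λ:
  k = 1: 58/102 = 0.5686
  k = 2: (58 + 44)/102 = 102/102 = 1

Summary (fraction, with percent):

explained: PC1 0.5686 (56.86%), PC2 0.4314 (43.14%);  cumulative: 0.5686, 1


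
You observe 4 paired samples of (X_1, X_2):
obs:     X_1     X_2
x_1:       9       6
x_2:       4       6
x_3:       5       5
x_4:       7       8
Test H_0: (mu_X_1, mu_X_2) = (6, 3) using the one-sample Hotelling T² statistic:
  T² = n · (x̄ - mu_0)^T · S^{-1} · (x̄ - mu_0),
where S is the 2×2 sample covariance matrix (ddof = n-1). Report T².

Step 1 — sample mean vector:
  mean(X_1) = (9 + 4 + 5 + 7) / 4 = 25/4 = 6.25
  mean(X_2) = (6 + 6 + 5 + 8) / 4 = 25/4 = 6.25
  x̄ = (6.25, 6.25),  deviation x̄ - mu_0 = (6.25, 6.25) - (6, 3) = (0.25, 3.25).

Step 2 — sample covariance matrix, S[i,j] = (1/(n-1)) · Σ_k (x_{k,i} - mean_i) · (x_{k,j} - mean_j), divisor n-1 = 3:
  S[X_1,X_1] = ((2.75)·(2.75) + (-2.25)·(-2.25) + (-1.25)·(-1.25) + (0.75)·(0.75)) / 3 = 14.75/3 = 4.9167
  S[X_1,X_2] = ((2.75)·(-0.25) + (-2.25)·(-0.25) + (-1.25)·(-1.25) + (0.75)·(1.75)) / 3 = 2.75/3 = 0.9167
  S[X_2,X_2] = ((-0.25)·(-0.25) + (-0.25)·(-0.25) + (-1.25)·(-1.25) + (1.75)·(1.75)) / 3 = 4.75/3 = 1.5833
  S = [[4.9167, 0.9167],
 [0.9167, 1.5833]].

Step 3 — invert S. det(S) = 4.9167·1.5833 - (0.9167)² = 6.9444.
  S^{-1} = (1/det) · [[d, -b], [-b, a]] = [[0.228, -0.132],
 [-0.132, 0.708]].

Step 4 — quadratic form (x̄ - mu_0)^T · S^{-1} · (x̄ - mu_0):
  S^{-1} · (x̄ - mu_0) = (-0.372, 2.268),
  (x̄ - mu_0)^T · [...] = (0.25)·(-0.372) + (3.25)·(2.268) = 7.278.

Step 5 — scale by n: T² = 4 · 7.278 = 29.112.

T² ≈ 29.112


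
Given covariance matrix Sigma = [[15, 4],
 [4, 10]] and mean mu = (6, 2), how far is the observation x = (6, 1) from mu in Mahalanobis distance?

Step 1 — centre the observation: (x - mu) = (0, -1).

Step 2 — invert Sigma. det(Sigma) = 15·10 - (4)² = 134.
  Sigma^{-1} = (1/det) · [[d, -b], [-b, a]] = [[0.0746, -0.0299],
 [-0.0299, 0.1119]].

Step 3 — form the quadratic (x - mu)^T · Sigma^{-1} · (x - mu):
  Sigma^{-1} · (x - mu) = (0.0299, -0.1119).
  (x - mu)^T · [Sigma^{-1} · (x - mu)] = (0)·(0.0299) + (-1)·(-0.1119) = 0.1119.

Step 4 — take square root: d = √(0.1119) ≈ 0.3346.

d(x, mu) = √(0.1119) ≈ 0.3346


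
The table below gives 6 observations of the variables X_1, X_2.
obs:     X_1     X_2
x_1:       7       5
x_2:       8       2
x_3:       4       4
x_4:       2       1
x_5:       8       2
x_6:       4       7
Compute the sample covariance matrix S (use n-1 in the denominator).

Step 1 — column means:
  mean(X_1) = (7 + 8 + 4 + 2 + 8 + 4) / 6 = 33/6 = 5.5
  mean(X_2) = (5 + 2 + 4 + 1 + 2 + 7) / 6 = 21/6 = 3.5

Step 2 — sample covariance S[i,j] = (1/(n-1)) · Σ_k (x_{k,i} - mean_i) · (x_{k,j} - mean_j), with n-1 = 5.
  S[X_1,X_1] = ((1.5)·(1.5) + (2.5)·(2.5) + (-1.5)·(-1.5) + (-3.5)·(-3.5) + (2.5)·(2.5) + (-1.5)·(-1.5)) / 5 = 31.5/5 = 6.3
  S[X_1,X_2] = ((1.5)·(1.5) + (2.5)·(-1.5) + (-1.5)·(0.5) + (-3.5)·(-2.5) + (2.5)·(-1.5) + (-1.5)·(3.5)) / 5 = -2.5/5 = -0.5
  S[X_2,X_2] = ((1.5)·(1.5) + (-1.5)·(-1.5) + (0.5)·(0.5) + (-2.5)·(-2.5) + (-1.5)·(-1.5) + (3.5)·(3.5)) / 5 = 25.5/5 = 5.1

S is symmetric (S[j,i] = S[i,j]). Assembling:

S = [[6.3, -0.5],
 [-0.5, 5.1]]


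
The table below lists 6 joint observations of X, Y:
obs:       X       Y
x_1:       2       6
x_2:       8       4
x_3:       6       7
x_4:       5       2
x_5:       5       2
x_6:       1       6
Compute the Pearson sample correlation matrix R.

Step 1 — column means:
  mean(X) = (2 + 8 + 6 + 5 + 5 + 1) / 6 = 27/6 = 4.5
  mean(Y) = (6 + 4 + 7 + 2 + 2 + 6) / 6 = 27/6 = 4.5

Step 2 — sample variances and covariances s[i,j] = (1/(n-1)) · Σ_k (x_{k,i} - mean_i) · (x_{k,j} - mean_j), with n-1 = 5:
  s[X,X] = ((-2.5)·(-2.5) + (3.5)·(3.5) + (1.5)·(1.5) + (0.5)·(0.5) + (0.5)·(0.5) + (-3.5)·(-3.5)) / 5 = 33.5/5 = 6.7
  s[X,Y] = ((-2.5)·(1.5) + (3.5)·(-0.5) + (1.5)·(2.5) + (0.5)·(-2.5) + (0.5)·(-2.5) + (-3.5)·(1.5)) / 5 = -9.5/5 = -1.9
  s[Y,Y] = ((1.5)·(1.5) + (-0.5)·(-0.5) + (2.5)·(2.5) + (-2.5)·(-2.5) + (-2.5)·(-2.5) + (1.5)·(1.5)) / 5 = 23.5/5 = 4.7
  Sample standard deviations s_i = √(s[i,i]):
  s(X) = √(6.7) = 2.5884
  s(Y) = √(4.7) = 2.1679

Step 3 — r_{ij} = s_{ij} / (s_i · s_j):
  r[X,X] = 1 (diagonal).
  r[X,Y] = -1.9 / (2.5884 · 2.1679) = -1.9 / 5.6116 = -0.3386
  r[Y,Y] = 1 (diagonal).

R is symmetric with unit diagonal. Assembling:

R = [[1, -0.3386],
 [-0.3386, 1]]


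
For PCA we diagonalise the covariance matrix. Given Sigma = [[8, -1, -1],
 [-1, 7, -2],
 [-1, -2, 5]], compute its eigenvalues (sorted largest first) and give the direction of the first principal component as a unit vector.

Step 1 — characteristic polynomial p(λ) = det(λI - Sigma) = λ³ - tr·λ² + c_1·λ - det, where tr = trace, c_1 = sum of the principal 2×2 minors, det = det(Sigma):
  tr = 8 + 7 + 5 = 20,
  c_1 = (8·7 - (-1)²) + (8·5 - (-1)²) + (7·5 - (-2)²) = 55 + 39 + 31 = 125,
  det = 8·(7·5 - (-2)²) - (-1)·((-1)·5 - (-2)·(-1)) + (-1)·((-1)·(-2) - 7·(-1)) = 8·(31) - (-1)·(-7) + (-1)·(9) = 232.
  So p(λ) = λ³ - 20λ² + 125λ - 232.
Step 2 — look for an integer root (rational root theorem: any rational root is an integer divisor of 232). Testing λ = 8:
  p(8) = 512 - 1280 + 1000 - 232 = 0  ✓
  Dividing out (λ - 8): p(λ) = (λ - 8)(λ² - 12λ + 29).
Step 3 — remaining eigenvalues from the quadratic λ² - 12λ + 29 = 0:
  Δ = 12² - 4·29 = 144 - 116 = 28,  λ = (12 ± √28)/2 = (12 ± 5.2915)/2 ≈ 8.6458 or 3.3542.
  Sorted: λ_1 = 8.6458,  λ_2 = 8,  λ_3 = 3.3542  (check: sum = 20 = tr ✓).

Step 4 — unit eigenvector for λ_1 ≈ 8.6458: v spans the null space of (Sigma - λ_1 I), whose rows are
  r_1 = (-0.6458, -1, -1),  r_2 = (-1, -1.6458, -2),  r_3 = (-1, -2, -3.6458).
  v is orthogonal to every row, so take v ∝ r_1 × r_2 = ((-1)·(-2) - (-1)·(-1.6458), (-1)·(-1) - (-0.6458)·(-2), (-0.6458)·(-1.6458) - (-1)·(-1)) ≈ (0.3542, -0.2915, 0.0627).
  Let u = (0.3542, -0.2915, 0.0627).
  ||u|| = √((0.3542)² + (-0.2915)² + (0.0627)²) = √(0.2144) ≈ 0.463,  v_1 = u/||u|| ≈ (0.7651, -0.6295, 0.1355) (||v_1|| = 1).

λ_1 = 8.6458,  λ_2 = 8,  λ_3 = 3.3542;  v_1 ≈ (0.7651, -0.6295, 0.1355)


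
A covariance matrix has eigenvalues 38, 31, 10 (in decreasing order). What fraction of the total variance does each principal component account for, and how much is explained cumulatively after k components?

Step 1 — total variance = trace(Sigma) = Σ λ_i = 38 + 31 + 10 = 79.

Step 2 — fraction explained by component i = λ_i / Σ λ:
  PC1: 38/79 = 0.481
  PC2: 31/79 = 0.3924
  PC3: 10/79 = 0.1266

Step 3 — cumulative fraction after k components = (λ_1 + ... + λ_k) / Σ λ:
  k = 1: 38/79 = 0.481
  k = 2: (38 + 31)/79 = 69/79 = 0.8734
  k = 3: (38 + 31 + 10)/79 = 79/79 = 1

Summary (fraction, with percent):

explained: PC1 0.481 (48.1%), PC2 0.3924 (39.24%), PC3 0.1266 (12.66%);  cumulative: 0.481, 0.8734, 1


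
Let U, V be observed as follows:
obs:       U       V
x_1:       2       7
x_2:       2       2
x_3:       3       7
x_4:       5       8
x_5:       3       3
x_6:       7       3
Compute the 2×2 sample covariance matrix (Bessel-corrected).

Step 1 — column means:
  mean(U) = (2 + 2 + 3 + 5 + 3 + 7) / 6 = 22/6 = 3.6667
  mean(V) = (7 + 2 + 7 + 8 + 3 + 3) / 6 = 30/6 = 5

Step 2 — sample covariance S[i,j] = (1/(n-1)) · Σ_k (x_{k,i} - mean_i) · (x_{k,j} - mean_j), with n-1 = 5.
  S[U,U] = ((-1.6667)·(-1.6667) + (-1.6667)·(-1.6667) + (-0.6667)·(-0.6667) + (1.3333)·(1.3333) + (-0.6667)·(-0.6667) + (3.3333)·(3.3333)) / 5 = 19.3333/5 = 3.8667
  S[U,V] = ((-1.6667)·(2) + (-1.6667)·(-3) + (-0.6667)·(2) + (1.3333)·(3) + (-0.6667)·(-2) + (3.3333)·(-2)) / 5 = -1/5 = -0.2
  S[V,V] = ((2)·(2) + (-3)·(-3) + (2)·(2) + (3)·(3) + (-2)·(-2) + (-2)·(-2)) / 5 = 34/5 = 6.8

S is symmetric (S[j,i] = S[i,j]). Assembling:

S = [[3.8667, -0.2],
 [-0.2, 6.8]]
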